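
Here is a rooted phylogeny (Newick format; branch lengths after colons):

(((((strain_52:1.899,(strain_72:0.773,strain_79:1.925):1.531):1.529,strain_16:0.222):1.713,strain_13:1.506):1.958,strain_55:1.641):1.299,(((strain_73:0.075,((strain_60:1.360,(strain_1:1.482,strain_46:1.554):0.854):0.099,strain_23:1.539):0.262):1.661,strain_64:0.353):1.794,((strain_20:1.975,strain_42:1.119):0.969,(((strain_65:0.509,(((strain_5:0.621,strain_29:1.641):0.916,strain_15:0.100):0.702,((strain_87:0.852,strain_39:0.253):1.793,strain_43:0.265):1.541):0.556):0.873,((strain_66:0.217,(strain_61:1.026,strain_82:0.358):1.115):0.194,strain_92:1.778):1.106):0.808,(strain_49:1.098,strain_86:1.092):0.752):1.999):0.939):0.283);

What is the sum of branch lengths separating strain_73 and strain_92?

The path runs strain_73 → … → MRCA → … → strain_92; the MRCA is the node subtending (((strain_73,((strain_60,(strain_1,strain_46)),strain_23)),strain_64),((strain_20,strain_42),(((strain_65,(((strain_5,strain_29),strain_15),((strain_87,strain_39),strain_43))),((strain_66,(strain_61,strain_82)),strain_92)),(strain_49,strain_86)))).
Branch lengths along that path: 0.075 + 1.661 + 1.794 + 0.939 + 1.999 + 0.808 + 1.106 + 1.778 = 10.160.

10.160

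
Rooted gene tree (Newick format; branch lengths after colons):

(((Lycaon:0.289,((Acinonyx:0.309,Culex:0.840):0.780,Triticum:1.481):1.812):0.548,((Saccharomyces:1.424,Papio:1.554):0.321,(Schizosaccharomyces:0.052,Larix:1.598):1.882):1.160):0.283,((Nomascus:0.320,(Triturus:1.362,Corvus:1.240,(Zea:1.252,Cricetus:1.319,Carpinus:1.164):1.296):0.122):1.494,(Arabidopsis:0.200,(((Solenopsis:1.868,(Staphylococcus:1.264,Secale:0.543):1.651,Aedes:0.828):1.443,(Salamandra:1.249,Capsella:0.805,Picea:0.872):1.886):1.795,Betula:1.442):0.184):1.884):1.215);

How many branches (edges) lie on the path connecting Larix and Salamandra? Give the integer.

10

The MRCA of Larix and Salamandra is the root of the tree.
From Larix up to that node: 4 branches. From Salamandra up to the same node: 6 branches. Total: 4 + 6 = 10.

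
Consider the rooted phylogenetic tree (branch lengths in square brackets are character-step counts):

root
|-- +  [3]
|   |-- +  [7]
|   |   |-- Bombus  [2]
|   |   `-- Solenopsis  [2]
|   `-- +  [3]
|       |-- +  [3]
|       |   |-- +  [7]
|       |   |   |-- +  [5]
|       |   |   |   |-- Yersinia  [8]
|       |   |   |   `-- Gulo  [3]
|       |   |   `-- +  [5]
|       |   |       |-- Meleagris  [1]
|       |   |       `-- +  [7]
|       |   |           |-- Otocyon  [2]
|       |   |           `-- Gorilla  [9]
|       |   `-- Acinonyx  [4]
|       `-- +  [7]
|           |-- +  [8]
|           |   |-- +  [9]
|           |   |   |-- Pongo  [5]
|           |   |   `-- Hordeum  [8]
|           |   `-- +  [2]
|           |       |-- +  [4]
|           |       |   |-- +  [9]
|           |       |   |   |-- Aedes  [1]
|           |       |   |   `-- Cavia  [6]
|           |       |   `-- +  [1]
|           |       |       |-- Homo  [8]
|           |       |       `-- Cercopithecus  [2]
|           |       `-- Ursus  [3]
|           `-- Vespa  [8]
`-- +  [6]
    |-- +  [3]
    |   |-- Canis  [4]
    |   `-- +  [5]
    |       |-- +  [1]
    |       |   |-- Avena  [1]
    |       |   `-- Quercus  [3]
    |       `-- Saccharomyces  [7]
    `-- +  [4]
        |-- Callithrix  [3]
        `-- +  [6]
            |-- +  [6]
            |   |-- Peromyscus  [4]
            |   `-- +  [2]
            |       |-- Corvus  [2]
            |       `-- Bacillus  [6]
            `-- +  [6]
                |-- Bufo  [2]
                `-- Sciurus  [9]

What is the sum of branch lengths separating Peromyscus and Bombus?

The path runs Peromyscus → … → MRCA → … → Bombus; the MRCA is the root of the tree.
Branch lengths along that path: 4 + 6 + 6 + 4 + 6 + 3 + 7 + 2 = 38.

38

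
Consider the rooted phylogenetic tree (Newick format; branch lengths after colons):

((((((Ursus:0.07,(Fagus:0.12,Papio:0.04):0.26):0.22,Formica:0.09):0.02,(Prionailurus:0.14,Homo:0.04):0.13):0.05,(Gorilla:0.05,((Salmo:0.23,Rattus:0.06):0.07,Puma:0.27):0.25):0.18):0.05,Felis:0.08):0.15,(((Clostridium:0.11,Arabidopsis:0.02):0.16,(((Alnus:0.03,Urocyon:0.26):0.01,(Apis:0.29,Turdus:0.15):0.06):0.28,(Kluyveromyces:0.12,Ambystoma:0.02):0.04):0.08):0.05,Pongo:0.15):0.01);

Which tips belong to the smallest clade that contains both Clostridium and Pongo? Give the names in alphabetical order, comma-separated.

Alnus, Ambystoma, Apis, Arabidopsis, Clostridium, Kluyveromyces, Pongo, Turdus, Urocyon

Tracing Clostridium: it sits inside (Clostridium,Arabidopsis).
Tracing Pongo: it sits inside (((Clostridium,Arabidopsis),(((Alnus,Urocyon),(Apis,Turdus)),(Kluyveromyces,Ambystoma))),Pongo).
The smallest clade enclosing both is (((Clostridium,Arabidopsis),(((Alnus,Urocyon),(Apis,Turdus)),(Kluyveromyces,Ambystoma))),Pongo); the answer is its 9 terminal taxa in alphabetical order.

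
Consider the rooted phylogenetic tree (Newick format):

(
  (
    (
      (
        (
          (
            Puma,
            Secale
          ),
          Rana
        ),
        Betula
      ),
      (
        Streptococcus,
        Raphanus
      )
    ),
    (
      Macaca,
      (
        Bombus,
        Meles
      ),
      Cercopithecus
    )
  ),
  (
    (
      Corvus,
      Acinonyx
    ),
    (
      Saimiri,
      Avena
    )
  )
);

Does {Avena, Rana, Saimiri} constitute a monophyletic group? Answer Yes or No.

No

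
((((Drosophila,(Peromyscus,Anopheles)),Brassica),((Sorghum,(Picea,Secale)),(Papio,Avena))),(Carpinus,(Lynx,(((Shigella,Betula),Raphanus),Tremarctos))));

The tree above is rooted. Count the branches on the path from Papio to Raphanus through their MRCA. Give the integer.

9

The MRCA of Papio and Raphanus is the root of the tree.
From Papio up to that node: 4 branches. From Raphanus up to the same node: 5 branches. Total: 4 + 5 = 9.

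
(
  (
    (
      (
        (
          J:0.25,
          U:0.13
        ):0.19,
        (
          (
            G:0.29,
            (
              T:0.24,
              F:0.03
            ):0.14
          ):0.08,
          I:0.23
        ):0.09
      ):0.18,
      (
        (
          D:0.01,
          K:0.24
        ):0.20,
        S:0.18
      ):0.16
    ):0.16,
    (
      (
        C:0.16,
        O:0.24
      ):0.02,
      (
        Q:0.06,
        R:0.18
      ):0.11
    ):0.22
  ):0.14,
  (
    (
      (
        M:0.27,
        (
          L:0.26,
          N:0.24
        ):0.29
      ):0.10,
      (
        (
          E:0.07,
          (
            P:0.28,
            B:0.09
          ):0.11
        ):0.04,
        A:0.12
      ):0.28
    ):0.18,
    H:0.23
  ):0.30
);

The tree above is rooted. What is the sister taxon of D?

D attaches to the tree at the node subtending (D,K).
The other lineage descending from that same node — the sister group — is the single tip K.

K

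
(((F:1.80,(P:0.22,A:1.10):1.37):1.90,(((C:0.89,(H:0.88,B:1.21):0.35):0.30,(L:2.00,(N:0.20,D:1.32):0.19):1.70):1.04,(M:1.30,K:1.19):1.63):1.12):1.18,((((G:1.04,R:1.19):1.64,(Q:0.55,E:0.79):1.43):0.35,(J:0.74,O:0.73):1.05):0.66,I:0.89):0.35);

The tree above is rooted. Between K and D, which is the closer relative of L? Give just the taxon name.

The MRCA of L and D subtends (L,(N,D)) (3 taxa).
The MRCA of L and K subtends (((C,(H,B)),(L,(N,D))),(M,K)) (8 taxa).
The first is nested inside the second, so L shares a more recent common ancestor with D.

D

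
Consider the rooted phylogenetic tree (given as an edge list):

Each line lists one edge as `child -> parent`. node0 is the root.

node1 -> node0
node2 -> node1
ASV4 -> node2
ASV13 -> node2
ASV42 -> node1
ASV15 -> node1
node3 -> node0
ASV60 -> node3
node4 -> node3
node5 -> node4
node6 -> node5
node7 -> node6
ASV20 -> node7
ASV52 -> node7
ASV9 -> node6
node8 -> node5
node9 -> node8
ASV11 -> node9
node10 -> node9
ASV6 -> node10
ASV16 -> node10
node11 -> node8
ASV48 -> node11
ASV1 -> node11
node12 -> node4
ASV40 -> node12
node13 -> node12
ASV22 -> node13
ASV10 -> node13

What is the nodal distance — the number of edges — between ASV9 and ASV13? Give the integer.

8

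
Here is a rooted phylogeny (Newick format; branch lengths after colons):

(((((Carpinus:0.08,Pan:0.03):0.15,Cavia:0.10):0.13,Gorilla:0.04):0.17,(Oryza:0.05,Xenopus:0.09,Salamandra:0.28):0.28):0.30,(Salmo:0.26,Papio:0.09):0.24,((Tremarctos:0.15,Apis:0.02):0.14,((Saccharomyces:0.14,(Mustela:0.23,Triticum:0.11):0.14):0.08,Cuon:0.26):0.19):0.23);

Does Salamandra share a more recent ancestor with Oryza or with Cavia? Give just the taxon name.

Oryza

The MRCA of Salamandra and Oryza subtends (Oryza,Xenopus,Salamandra) (3 taxa).
The MRCA of Salamandra and Cavia subtends ((((Carpinus,Pan),Cavia),Gorilla),(Oryza,Xenopus,Salamandra)) (7 taxa).
The first is nested inside the second, so Salamandra shares a more recent common ancestor with Oryza.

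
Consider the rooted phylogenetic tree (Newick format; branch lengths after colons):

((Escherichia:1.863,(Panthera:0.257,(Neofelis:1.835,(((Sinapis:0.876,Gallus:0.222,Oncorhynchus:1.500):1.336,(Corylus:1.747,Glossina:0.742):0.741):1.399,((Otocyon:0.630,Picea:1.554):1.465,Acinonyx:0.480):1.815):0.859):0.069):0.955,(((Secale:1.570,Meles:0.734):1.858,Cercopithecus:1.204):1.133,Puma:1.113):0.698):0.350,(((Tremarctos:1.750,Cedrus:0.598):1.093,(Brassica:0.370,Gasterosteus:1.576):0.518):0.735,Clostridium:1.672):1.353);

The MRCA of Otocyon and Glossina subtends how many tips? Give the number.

8

The MRCA of Otocyon and Glossina is the node subtending (((Sinapis,Gallus,Oncorhynchus),(Corylus,Glossina)),((Otocyon,Picea),Acinonyx)).
That clade contains 8 terminal taxa: Acinonyx, Corylus, Gallus, Glossina, Oncorhynchus, Otocyon, Picea, Sinapis.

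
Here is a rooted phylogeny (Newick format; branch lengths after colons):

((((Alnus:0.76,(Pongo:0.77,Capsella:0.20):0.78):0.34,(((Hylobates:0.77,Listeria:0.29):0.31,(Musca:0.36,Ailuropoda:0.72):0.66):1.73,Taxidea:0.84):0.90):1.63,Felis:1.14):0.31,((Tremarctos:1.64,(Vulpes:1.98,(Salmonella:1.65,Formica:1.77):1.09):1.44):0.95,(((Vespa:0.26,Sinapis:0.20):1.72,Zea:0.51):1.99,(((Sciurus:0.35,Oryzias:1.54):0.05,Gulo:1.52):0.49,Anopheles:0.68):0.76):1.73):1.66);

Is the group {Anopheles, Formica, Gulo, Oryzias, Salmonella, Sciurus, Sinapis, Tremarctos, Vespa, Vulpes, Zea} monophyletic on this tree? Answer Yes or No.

The most recent common ancestor of these taxa subtends ((Tremarctos,(Vulpes,(Salmonella,Formica))),(((Vespa,Sinapis),Zea),(((Sciurus,Oryzias),Gulo),Anopheles))).
That clade has exactly 11 tips — every listed taxon and nothing else — so the group is monophyletic.

Yes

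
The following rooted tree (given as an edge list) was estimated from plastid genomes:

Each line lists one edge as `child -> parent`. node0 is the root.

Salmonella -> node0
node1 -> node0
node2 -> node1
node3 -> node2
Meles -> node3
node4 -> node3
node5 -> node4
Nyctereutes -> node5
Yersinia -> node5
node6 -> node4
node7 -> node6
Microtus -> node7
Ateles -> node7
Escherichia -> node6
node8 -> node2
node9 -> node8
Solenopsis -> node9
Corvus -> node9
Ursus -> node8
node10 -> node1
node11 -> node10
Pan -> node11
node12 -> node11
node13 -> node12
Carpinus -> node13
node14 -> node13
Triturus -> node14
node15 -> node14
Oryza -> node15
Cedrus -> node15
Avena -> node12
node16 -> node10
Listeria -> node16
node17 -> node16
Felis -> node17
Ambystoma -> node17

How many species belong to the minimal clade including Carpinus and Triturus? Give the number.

The MRCA of Carpinus and Triturus is the node subtending (Carpinus,(Triturus,(Oryza,Cedrus))).
That clade contains 4 terminal taxa: Carpinus, Cedrus, Oryza, Triturus.

4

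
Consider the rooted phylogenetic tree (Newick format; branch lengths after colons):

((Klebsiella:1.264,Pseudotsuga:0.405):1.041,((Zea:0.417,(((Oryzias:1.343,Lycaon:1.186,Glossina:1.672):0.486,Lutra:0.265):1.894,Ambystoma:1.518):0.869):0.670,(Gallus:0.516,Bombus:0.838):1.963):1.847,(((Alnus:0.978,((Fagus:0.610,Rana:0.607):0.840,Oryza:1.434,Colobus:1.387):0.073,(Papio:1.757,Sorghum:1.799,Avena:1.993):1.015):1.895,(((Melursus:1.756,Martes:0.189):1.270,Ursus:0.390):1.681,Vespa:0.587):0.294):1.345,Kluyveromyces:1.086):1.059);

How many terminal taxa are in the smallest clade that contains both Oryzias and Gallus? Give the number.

8

The MRCA of Oryzias and Gallus is the node subtending ((Zea,(((Oryzias,Lycaon,Glossina),Lutra),Ambystoma)),(Gallus,Bombus)).
That clade contains 8 terminal taxa: Ambystoma, Bombus, Gallus, Glossina, Lutra, Lycaon, Oryzias, Zea.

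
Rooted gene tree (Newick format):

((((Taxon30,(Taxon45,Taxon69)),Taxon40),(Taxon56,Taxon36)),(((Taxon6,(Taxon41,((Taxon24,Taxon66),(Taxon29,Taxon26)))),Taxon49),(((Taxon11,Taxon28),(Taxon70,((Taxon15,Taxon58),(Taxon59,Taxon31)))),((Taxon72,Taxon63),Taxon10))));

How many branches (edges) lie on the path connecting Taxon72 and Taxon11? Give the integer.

The MRCA of Taxon72 and Taxon11 is the node subtending (((Taxon11,Taxon28),(Taxon70,((Taxon15,Taxon58),(Taxon59,Taxon31)))),((Taxon72,Taxon63),Taxon10)).
From Taxon72 up to that node: 3 branches. From Taxon11 up to the same node: 3 branches. Total: 3 + 3 = 6.

6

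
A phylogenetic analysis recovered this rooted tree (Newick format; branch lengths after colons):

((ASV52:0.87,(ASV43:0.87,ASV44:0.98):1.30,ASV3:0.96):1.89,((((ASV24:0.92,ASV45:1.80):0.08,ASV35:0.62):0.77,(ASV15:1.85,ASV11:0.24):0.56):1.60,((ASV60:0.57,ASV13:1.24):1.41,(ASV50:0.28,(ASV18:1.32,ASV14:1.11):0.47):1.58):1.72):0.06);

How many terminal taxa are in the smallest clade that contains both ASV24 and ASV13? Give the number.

The MRCA of ASV24 and ASV13 is the node subtending ((((ASV24,ASV45),ASV35),(ASV15,ASV11)),((ASV60,ASV13),(ASV50,(ASV18,ASV14)))).
That clade contains 10 terminal taxa: ASV11, ASV13, ASV14, ASV15, ASV18, ASV24, ASV35, ASV45, ASV50, ASV60.

10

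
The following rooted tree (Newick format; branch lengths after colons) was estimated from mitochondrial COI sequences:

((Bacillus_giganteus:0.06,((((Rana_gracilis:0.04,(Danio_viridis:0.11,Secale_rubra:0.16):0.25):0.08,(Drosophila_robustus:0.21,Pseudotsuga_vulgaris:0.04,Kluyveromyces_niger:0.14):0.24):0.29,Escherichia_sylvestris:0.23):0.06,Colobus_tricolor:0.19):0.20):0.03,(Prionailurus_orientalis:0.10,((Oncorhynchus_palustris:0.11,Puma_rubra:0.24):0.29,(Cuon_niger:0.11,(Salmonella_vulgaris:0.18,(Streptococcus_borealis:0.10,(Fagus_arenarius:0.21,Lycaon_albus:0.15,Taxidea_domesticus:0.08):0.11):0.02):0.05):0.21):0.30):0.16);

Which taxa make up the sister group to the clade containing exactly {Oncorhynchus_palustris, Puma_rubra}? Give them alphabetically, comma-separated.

Cuon_niger, Fagus_arenarius, Lycaon_albus, Salmonella_vulgaris, Streptococcus_borealis, Taxidea_domesticus

The clade containing exactly {Oncorhynchus_palustris, Puma_rubra} attaches to the tree at the node subtending ((Oncorhynchus_palustris,Puma_rubra),(Cuon_niger,(Salmonella_vulgaris,(Streptococcus_borealis,(Fagus_arenarius,Lycaon_albus,Taxidea_domesticus))))).
The other lineage descending from that same node — the sister group — is (Cuon_niger,(Salmonella_vulgaris,(Streptococcus_borealis,(Fagus_arenarius,Lycaon_albus,Taxidea_domesticus)))); its 6 tips in alphabetical order are the answer.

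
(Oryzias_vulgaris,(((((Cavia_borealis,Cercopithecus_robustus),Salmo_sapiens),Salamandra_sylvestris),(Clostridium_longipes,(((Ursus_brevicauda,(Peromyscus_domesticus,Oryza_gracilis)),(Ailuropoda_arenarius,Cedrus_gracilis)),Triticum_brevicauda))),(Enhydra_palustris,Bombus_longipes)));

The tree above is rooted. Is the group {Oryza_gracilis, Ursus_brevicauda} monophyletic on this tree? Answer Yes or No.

The MRCA of the listed taxa subtends (Ursus_brevicauda,(Peromyscus_domesticus,Oryza_gracilis)).
That clade also contains Peromyscus_domesticus, which is not in the proposed group, so the group is not monophyletic.

No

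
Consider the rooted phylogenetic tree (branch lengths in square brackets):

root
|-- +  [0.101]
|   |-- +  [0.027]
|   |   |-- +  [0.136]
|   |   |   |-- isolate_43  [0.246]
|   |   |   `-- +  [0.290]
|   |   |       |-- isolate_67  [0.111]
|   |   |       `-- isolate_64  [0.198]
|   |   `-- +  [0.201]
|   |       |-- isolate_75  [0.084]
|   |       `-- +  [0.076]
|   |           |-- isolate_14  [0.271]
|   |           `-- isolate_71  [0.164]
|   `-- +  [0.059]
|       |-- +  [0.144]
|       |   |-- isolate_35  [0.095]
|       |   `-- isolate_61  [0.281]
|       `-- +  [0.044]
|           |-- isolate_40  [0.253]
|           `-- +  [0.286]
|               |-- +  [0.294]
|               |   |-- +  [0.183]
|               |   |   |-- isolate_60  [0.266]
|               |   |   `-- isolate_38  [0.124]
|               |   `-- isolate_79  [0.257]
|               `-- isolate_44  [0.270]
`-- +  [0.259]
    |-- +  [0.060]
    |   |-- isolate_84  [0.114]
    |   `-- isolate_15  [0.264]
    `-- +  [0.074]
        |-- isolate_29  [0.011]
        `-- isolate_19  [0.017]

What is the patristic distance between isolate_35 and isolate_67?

0.862

The path runs isolate_35 → … → MRCA → … → isolate_67; the MRCA is the node subtending (((isolate_43,(isolate_67,isolate_64)),(isolate_75,(isolate_14,isolate_71))),((isolate_35,isolate_61),(isolate_40,(((isolate_60,isolate_38),isolate_79),isolate_44)))).
Branch lengths along that path: 0.095 + 0.144 + 0.059 + 0.027 + 0.136 + 0.290 + 0.111 = 0.862.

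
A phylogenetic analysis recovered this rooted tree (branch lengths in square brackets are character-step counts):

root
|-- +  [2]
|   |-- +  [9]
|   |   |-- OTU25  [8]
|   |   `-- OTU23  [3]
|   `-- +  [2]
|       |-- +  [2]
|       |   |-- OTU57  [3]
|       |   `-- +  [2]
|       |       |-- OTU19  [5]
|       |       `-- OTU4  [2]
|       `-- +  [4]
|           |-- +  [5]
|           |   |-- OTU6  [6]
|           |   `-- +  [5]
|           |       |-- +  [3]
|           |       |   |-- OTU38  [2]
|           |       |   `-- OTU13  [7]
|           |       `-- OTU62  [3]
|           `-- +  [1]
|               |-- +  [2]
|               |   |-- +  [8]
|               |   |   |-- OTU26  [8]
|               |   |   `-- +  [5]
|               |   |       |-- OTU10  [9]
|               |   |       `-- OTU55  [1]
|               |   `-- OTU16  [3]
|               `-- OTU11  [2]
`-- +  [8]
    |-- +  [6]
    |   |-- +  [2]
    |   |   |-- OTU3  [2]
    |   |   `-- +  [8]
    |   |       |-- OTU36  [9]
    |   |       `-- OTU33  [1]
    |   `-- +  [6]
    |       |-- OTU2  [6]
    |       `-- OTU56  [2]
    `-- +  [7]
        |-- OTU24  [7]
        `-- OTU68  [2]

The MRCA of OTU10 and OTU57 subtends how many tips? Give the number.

12

The MRCA of OTU10 and OTU57 is the node subtending ((OTU57,(OTU19,OTU4)),((OTU6,((OTU38,OTU13),OTU62)),(((OTU26,(OTU10,OTU55)),OTU16),OTU11))).
That clade contains 12 terminal taxa: OTU10, OTU11, OTU13, OTU16, OTU19, OTU26, OTU38, OTU4, OTU55, OTU57, OTU6, OTU62.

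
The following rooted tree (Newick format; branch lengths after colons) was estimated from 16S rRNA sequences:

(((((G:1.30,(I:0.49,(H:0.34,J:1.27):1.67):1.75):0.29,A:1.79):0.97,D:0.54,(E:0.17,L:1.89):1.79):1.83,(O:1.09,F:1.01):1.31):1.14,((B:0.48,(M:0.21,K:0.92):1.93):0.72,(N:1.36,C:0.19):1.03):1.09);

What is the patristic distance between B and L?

8.94

The path runs B → … → MRCA → … → L; the MRCA is the root of the tree.
Branch lengths along that path: 0.48 + 0.72 + 1.09 + 1.14 + 1.83 + 1.79 + 1.89 = 8.94.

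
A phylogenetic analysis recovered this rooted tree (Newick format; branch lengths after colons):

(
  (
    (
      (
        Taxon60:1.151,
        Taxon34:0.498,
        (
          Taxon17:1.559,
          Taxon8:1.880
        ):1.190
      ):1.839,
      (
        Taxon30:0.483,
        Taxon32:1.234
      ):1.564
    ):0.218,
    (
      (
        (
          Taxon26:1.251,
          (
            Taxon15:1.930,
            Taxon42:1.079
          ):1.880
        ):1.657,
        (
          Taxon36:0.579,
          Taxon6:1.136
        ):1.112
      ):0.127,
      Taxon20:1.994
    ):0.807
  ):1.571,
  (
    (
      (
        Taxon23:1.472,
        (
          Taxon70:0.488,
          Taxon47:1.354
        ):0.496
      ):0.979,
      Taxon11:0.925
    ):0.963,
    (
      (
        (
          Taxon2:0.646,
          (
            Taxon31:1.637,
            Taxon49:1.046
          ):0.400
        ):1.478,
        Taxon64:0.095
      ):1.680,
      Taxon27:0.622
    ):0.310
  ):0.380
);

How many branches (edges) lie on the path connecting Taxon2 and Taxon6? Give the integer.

The MRCA of Taxon2 and Taxon6 is the root of the tree.
From Taxon2 up to that node: 5 branches. From Taxon6 up to the same node: 5 branches. Total: 5 + 5 = 10.

10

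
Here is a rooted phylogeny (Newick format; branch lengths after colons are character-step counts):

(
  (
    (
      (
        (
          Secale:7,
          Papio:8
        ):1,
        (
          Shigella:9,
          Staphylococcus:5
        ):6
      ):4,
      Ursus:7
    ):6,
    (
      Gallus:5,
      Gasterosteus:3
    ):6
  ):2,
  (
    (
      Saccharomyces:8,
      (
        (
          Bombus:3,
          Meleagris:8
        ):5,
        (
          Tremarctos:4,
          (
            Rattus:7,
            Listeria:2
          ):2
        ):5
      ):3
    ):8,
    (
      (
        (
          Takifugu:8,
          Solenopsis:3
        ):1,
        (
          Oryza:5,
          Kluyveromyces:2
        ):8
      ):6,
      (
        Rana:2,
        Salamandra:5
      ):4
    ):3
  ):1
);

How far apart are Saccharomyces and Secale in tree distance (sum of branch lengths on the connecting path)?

37

The path runs Saccharomyces → … → MRCA → … → Secale; the MRCA is the root of the tree.
Branch lengths along that path: 8 + 8 + 1 + 2 + 6 + 4 + 1 + 7 = 37.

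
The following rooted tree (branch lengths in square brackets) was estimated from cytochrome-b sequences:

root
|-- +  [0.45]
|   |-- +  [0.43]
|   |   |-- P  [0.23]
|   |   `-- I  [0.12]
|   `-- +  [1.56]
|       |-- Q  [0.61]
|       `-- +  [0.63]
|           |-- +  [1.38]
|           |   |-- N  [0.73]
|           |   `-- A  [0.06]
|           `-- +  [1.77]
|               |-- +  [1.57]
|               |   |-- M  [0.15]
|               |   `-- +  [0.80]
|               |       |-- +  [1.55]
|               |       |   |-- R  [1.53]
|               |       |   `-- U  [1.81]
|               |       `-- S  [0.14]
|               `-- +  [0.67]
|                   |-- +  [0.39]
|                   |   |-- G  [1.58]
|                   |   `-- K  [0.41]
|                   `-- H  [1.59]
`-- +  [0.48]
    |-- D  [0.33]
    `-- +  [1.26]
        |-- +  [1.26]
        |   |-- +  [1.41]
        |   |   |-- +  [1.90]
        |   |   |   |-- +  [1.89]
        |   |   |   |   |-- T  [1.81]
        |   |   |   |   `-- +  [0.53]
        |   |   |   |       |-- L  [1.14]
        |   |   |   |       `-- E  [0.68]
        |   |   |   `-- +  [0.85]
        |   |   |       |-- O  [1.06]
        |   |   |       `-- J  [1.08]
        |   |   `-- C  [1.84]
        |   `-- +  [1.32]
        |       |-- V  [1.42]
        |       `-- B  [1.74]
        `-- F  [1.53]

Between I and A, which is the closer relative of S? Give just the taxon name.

A

The MRCA of S and A subtends ((N,A),((M,((R,U),S)),((G,K),H))) (9 taxa).
The MRCA of S and I subtends ((P,I),(Q,((N,A),((M,((R,U),S)),((G,K),H))))) (12 taxa).
The first is nested inside the second, so S shares a more recent common ancestor with A.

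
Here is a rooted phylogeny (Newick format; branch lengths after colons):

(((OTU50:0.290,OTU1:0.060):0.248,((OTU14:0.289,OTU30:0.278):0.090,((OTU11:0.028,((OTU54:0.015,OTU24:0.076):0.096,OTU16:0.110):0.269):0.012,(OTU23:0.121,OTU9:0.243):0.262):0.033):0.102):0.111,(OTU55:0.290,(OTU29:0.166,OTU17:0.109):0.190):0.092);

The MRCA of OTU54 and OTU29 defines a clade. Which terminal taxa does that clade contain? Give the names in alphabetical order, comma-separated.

OTU1, OTU11, OTU14, OTU16, OTU17, OTU23, OTU24, OTU29, OTU30, OTU50, OTU54, OTU55, OTU9

Tracing OTU54: it sits inside (OTU54,OTU24).
Tracing OTU29: it sits inside (OTU29,OTU17).
The smallest clade enclosing both is the whole tree (their MRCA is the root), so the answer is all 13 tips in alphabetical order.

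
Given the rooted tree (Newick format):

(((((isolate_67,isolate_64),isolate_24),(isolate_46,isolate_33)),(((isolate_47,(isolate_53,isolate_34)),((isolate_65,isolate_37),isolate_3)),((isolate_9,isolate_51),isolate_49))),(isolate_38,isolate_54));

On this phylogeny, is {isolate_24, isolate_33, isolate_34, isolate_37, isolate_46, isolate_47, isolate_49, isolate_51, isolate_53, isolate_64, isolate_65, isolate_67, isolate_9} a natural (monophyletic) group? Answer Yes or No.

No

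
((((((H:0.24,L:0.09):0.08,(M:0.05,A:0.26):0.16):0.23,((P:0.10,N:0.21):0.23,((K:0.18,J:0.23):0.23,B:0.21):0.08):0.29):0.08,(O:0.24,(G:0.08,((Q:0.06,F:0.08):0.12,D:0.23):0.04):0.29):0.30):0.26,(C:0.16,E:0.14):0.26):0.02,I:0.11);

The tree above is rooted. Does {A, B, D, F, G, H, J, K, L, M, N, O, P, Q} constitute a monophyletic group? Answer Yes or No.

The most recent common ancestor of these taxa subtends ((((H,L),(M,A)),((P,N),((K,J),B))),(O,(G,((Q,F),D)))).
That clade has exactly 14 tips — every listed taxon and nothing else — so the group is monophyletic.

Yes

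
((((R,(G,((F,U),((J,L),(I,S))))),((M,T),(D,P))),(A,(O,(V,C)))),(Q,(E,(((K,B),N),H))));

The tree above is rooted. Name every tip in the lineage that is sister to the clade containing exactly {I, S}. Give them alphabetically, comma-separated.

J, L

The clade containing exactly {I, S} attaches to the tree at the node subtending ((J,L),(I,S)).
The other lineage descending from that same node — the sister group — is (J,L); its 2 tips in alphabetical order are the answer.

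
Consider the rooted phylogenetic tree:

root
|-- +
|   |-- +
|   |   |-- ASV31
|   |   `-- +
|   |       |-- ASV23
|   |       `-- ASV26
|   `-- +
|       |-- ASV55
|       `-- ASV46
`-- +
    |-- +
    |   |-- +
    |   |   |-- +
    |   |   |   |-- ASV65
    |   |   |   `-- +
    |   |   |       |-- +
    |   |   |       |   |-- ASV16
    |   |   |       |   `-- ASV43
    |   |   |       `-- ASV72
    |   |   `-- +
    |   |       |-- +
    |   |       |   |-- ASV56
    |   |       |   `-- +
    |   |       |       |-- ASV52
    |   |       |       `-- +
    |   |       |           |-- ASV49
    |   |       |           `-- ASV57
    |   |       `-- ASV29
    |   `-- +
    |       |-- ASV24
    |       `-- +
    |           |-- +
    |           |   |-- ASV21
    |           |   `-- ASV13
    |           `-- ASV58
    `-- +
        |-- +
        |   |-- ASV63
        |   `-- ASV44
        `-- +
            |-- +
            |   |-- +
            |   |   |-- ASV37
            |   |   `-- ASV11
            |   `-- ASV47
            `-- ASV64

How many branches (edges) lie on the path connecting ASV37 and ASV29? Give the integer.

The MRCA of ASV37 and ASV29 is the node subtending ((((ASV65,((ASV16,ASV43),ASV72)),((ASV56,(ASV52,(ASV49,ASV57))),ASV29)),(ASV24,((ASV21,ASV13),ASV58))),((ASV63,ASV44),(((ASV37,ASV11),ASV47),ASV64))).
From ASV37 up to that node: 5 branches. From ASV29 up to the same node: 4 branches. Total: 5 + 4 = 9.

9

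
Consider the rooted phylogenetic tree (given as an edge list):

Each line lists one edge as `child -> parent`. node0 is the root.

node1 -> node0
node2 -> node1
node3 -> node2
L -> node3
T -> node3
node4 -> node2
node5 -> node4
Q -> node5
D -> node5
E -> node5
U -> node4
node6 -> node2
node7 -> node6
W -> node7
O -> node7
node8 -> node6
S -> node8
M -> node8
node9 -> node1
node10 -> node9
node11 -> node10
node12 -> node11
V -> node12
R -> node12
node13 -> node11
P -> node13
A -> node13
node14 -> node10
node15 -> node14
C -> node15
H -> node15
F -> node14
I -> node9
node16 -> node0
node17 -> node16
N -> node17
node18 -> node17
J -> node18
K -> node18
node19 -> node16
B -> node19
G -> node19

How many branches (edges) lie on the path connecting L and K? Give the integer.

8

The MRCA of L and K is the root of the tree.
From L up to that node: 4 branches. From K up to the same node: 4 branches. Total: 4 + 4 = 8.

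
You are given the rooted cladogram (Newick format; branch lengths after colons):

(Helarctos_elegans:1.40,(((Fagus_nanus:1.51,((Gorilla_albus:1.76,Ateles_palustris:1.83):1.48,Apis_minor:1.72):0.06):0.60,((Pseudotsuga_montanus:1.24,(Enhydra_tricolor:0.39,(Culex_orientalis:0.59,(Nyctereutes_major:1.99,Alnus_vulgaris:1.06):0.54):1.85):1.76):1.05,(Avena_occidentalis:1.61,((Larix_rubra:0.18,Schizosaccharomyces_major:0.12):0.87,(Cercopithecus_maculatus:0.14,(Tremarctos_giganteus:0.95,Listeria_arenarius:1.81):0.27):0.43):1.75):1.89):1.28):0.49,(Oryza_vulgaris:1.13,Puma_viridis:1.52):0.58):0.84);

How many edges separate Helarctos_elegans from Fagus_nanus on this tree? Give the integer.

5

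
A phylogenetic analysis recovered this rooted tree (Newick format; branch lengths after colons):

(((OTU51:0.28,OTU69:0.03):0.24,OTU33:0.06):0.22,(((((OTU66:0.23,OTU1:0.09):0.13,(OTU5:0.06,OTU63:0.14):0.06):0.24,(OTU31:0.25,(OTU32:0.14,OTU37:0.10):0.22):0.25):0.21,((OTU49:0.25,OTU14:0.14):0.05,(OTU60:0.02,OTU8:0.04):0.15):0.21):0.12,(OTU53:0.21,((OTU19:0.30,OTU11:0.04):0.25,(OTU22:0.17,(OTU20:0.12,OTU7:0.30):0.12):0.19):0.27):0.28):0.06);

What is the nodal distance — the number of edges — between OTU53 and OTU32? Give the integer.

The MRCA of OTU53 and OTU32 is the node subtending (((((OTU66,OTU1),(OTU5,OTU63)),(OTU31,(OTU32,OTU37))),((OTU49,OTU14),(OTU60,OTU8))),(OTU53,((OTU19,OTU11),(OTU22,(OTU20,OTU7))))).
From OTU53 up to that node: 2 branches. From OTU32 up to the same node: 5 branches. Total: 2 + 5 = 7.

7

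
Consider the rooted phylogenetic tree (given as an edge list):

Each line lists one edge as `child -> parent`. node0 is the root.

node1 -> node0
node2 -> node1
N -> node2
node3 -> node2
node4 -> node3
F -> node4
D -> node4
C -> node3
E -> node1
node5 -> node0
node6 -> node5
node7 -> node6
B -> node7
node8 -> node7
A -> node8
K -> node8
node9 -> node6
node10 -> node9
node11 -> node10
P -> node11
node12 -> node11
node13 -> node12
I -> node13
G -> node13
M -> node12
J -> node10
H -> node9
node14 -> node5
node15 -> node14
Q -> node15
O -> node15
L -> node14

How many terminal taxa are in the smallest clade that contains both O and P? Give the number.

12

The MRCA of O and P is the node subtending (((B,(A,K)),(((P,((I,G),M)),J),H)),((Q,O),L)).
That clade contains 12 terminal taxa: A, B, G, H, I, J, K, L, M, O, P, Q.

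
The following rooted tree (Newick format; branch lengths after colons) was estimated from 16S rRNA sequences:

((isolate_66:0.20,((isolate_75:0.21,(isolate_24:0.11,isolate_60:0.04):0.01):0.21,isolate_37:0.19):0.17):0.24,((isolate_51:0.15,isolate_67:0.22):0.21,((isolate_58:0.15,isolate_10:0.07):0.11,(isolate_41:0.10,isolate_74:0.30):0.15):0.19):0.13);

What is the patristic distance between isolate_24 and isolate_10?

1.24

The path runs isolate_24 → … → MRCA → … → isolate_10; the MRCA is the root of the tree.
Branch lengths along that path: 0.11 + 0.01 + 0.21 + 0.17 + 0.24 + 0.13 + 0.19 + 0.11 + 0.07 = 1.24.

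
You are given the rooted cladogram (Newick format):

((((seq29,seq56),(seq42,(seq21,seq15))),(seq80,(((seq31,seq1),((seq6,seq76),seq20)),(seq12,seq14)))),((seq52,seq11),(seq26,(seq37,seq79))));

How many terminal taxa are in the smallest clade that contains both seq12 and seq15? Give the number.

13

The MRCA of seq12 and seq15 is the node subtending (((seq29,seq56),(seq42,(seq21,seq15))),(seq80,(((seq31,seq1),((seq6,seq76),seq20)),(seq12,seq14)))).
That clade contains 13 terminal taxa: seq1, seq12, seq14, seq15, seq20, seq21, seq29, seq31, seq42, seq56, seq6, seq76, seq80.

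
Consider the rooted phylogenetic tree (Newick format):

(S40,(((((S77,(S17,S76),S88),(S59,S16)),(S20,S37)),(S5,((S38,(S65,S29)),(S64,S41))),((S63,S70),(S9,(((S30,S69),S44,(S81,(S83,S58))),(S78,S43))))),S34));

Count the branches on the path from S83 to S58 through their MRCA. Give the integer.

The MRCA of S83 and S58 is the node subtending (S83,S58).
From S83 up to that node: 1 branch. From S58 up to the same node: 1 branch. Total: 1 + 1 = 2.

2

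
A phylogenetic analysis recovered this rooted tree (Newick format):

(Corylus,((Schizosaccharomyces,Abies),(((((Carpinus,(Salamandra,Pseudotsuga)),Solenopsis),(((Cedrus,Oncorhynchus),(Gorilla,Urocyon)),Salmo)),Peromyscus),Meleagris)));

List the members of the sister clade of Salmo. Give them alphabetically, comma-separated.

Cedrus, Gorilla, Oncorhynchus, Urocyon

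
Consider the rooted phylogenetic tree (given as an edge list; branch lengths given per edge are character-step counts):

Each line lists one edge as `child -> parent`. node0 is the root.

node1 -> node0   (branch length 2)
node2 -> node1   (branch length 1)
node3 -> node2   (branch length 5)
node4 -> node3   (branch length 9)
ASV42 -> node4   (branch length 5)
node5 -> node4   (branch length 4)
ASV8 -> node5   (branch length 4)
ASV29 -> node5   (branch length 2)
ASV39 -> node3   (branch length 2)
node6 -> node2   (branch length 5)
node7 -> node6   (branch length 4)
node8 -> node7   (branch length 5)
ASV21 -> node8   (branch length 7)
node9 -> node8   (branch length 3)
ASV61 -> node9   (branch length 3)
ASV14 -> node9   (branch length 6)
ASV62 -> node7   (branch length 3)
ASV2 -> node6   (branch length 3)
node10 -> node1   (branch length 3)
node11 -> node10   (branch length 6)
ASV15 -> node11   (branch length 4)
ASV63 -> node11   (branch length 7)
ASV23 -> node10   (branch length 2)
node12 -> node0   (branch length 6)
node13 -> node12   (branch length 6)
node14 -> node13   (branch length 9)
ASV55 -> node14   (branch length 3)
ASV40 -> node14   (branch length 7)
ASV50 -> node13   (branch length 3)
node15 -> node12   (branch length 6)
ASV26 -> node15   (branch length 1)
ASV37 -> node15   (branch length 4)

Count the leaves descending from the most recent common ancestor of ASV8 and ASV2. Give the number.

The MRCA of ASV8 and ASV2 is the node subtending (((ASV42,(ASV8,ASV29)),ASV39),(((ASV21,(ASV61,ASV14)),ASV62),ASV2)).
That clade contains 9 terminal taxa: ASV14, ASV2, ASV21, ASV29, ASV39, ASV42, ASV61, ASV62, ASV8.

9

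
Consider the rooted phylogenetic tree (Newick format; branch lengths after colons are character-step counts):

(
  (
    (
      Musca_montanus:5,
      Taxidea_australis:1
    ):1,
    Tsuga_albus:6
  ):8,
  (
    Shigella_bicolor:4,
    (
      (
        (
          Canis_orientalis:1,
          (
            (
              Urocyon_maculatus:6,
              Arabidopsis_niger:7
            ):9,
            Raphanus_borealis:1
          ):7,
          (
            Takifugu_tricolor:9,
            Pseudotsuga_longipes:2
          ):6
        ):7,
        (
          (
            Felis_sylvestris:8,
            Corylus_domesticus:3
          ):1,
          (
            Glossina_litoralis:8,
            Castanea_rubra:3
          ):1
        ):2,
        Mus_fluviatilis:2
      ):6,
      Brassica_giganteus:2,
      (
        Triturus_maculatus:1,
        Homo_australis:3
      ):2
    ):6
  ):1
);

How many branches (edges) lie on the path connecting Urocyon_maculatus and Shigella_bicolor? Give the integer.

The MRCA of Urocyon_maculatus and Shigella_bicolor is the node subtending (Shigella_bicolor,(((Canis_orientalis,((Urocyon_maculatus,Arabidopsis_niger),Raphanus_borealis),(Takifugu_tricolor,Pseudotsuga_longipes)),((Felis_sylvestris,Corylus_domesticus),(Glossina_litoralis,Castanea_rubra)),Mus_fluviatilis),Brassica_giganteus,(Triturus_maculatus,Homo_australis))).
From Urocyon_maculatus up to that node: 6 branches. From Shigella_bicolor up to the same node: 1 branch. Total: 6 + 1 = 7.

7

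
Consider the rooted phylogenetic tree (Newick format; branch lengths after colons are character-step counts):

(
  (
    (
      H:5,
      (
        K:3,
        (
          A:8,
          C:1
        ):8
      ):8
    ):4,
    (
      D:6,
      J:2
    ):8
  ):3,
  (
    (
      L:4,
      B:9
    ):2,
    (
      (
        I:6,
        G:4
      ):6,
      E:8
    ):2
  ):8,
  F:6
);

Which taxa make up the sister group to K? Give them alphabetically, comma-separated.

K attaches to the tree at the node subtending (K,(A,C)).
The other lineage descending from that same node — the sister group — is (A,C); its 2 tips in alphabetical order are the answer.

A, C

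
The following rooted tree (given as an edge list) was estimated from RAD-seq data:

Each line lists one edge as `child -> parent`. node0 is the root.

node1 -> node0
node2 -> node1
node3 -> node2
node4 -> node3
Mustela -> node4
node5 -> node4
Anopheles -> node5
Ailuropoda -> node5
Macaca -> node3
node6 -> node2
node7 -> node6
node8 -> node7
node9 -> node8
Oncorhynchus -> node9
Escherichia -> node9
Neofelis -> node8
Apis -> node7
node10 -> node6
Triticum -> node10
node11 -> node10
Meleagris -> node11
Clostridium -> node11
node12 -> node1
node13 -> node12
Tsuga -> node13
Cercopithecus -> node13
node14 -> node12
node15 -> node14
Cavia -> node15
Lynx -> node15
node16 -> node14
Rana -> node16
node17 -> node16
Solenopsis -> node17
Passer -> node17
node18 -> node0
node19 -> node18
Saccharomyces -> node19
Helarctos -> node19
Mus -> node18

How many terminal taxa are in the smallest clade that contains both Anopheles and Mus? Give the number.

21

The MRCA of Anopheles and Mus is the root, so the clade is the entire tree.
That clade contains 21 terminal taxa: Ailuropoda, Anopheles, Apis, Cavia, Cercopithecus, Clostridium, Escherichia, Helarctos, Lynx, Macaca, Meleagris, Mus, Mustela, Neofelis, Oncorhynchus, Passer, Rana, Saccharomyces, Solenopsis, Triticum, Tsuga.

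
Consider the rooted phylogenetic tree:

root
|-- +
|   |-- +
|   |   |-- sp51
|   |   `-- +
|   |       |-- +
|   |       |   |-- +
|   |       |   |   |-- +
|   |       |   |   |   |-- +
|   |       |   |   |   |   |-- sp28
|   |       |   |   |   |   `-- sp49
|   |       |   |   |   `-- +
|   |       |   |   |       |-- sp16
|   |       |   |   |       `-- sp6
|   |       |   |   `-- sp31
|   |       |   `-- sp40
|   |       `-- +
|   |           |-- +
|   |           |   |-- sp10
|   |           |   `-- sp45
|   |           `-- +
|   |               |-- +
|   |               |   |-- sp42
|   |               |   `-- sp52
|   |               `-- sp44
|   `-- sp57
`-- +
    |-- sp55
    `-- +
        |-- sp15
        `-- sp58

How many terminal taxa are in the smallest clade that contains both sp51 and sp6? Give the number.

The MRCA of sp51 and sp6 is the node subtending (sp51,(((((sp28,sp49),(sp16,sp6)),sp31),sp40),((sp10,sp45),((sp42,sp52),sp44)))).
That clade contains 12 terminal taxa: sp10, sp16, sp28, sp31, sp40, sp42, sp44, sp45, sp49, sp51, sp52, sp6.

12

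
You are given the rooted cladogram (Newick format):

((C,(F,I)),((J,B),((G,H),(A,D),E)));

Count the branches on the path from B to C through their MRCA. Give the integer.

5

The MRCA of B and C is the root of the tree.
From B up to that node: 3 branches. From C up to the same node: 2 branches. Total: 3 + 2 = 5.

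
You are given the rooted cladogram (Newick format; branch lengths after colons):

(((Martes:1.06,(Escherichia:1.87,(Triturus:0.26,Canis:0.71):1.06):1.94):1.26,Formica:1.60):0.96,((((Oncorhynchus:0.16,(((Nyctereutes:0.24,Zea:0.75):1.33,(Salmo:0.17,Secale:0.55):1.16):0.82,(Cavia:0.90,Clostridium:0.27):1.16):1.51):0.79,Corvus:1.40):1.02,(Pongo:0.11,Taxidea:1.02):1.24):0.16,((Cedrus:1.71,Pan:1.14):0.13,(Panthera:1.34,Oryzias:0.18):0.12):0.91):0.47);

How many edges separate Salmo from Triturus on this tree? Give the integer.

The MRCA of Salmo and Triturus is the root of the tree.
From Salmo up to that node: 8 branches. From Triturus up to the same node: 5 branches. Total: 8 + 5 = 13.

13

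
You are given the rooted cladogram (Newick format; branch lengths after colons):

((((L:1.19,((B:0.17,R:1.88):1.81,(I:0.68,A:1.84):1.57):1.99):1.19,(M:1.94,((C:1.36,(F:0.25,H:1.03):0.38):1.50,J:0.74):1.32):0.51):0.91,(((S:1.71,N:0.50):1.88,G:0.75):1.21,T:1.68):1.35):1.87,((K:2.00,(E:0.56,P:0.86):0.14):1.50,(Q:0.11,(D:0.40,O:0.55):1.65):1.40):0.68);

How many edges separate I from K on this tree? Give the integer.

The MRCA of I and K is the root of the tree.
From I up to that node: 6 branches. From K up to the same node: 3 branches. Total: 6 + 3 = 9.

9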